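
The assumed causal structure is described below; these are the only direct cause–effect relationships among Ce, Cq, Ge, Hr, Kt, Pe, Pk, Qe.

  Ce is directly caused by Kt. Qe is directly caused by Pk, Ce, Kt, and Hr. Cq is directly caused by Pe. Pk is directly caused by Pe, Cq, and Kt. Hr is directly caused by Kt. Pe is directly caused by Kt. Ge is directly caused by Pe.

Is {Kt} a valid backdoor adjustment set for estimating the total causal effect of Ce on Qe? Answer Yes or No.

Yes

Backdoor paths from Ce to Qe (paths whose first edge points into Ce):
  P1: Ce <- Kt -> Pe -> Cq -> Pk -> Qe
  P2: Ce <- Kt -> Pe -> Pk -> Qe
  P3: Ce <- Kt -> Hr -> Qe
  P4: Ce <- Kt -> Pk -> Qe
  P5: Ce <- Kt -> Qe
Condition 1 (no descendant of Ce in the set): holds — descendants of Ce are {Qe}; none are in {Kt}.
Condition 2 (every backdoor path blocked by {Kt}):
  P1: blocked at fork node Kt ∈ conditioning set.
  P2: blocked at fork node Kt ∈ conditioning set.
  P3: blocked at fork node Kt ∈ conditioning set.
  P4: blocked at fork node Kt ∈ conditioning set.
  P5: blocked at fork node Kt ∈ conditioning set.
{Kt} satisfies the backdoor criterion.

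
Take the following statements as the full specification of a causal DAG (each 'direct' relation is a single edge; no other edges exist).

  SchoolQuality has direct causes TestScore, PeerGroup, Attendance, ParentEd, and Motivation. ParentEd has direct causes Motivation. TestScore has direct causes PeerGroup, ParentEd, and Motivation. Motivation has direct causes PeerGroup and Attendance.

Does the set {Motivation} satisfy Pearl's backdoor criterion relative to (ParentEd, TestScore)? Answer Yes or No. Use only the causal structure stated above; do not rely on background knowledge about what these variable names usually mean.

Backdoor paths from ParentEd to TestScore (paths whose first edge points into ParentEd):
  P1: ParentEd <- Motivation <- PeerGroup -> TestScore
  P2: ParentEd <- Motivation <- PeerGroup -> SchoolQuality <- TestScore
  P3: ParentEd <- Motivation <- Attendance -> SchoolQuality <- PeerGroup -> TestScore
  P4: ParentEd <- Motivation <- Attendance -> SchoolQuality <- TestScore
  P5: ParentEd <- Motivation -> TestScore
  P6: ParentEd <- Motivation -> SchoolQuality <- PeerGroup -> TestScore
  P7: ParentEd <- Motivation -> SchoolQuality <- TestScore
Condition 1 (no descendant of ParentEd in the set): holds — descendants of ParentEd are {SchoolQuality, TestScore}; none are in {Motivation}.
Condition 2 (every backdoor path blocked by {Motivation}):
  P1: blocked at chain node Motivation ∈ conditioning set.
  P2: blocked at chain node Motivation ∈ conditioning set.
  P3: blocked at chain node Motivation ∈ conditioning set.
  P4: blocked at chain node Motivation ∈ conditioning set.
  P5: blocked at fork node Motivation ∈ conditioning set.
  P6: blocked at fork node Motivation ∈ conditioning set.
  P7: blocked at fork node Motivation ∈ conditioning set.
{Motivation} satisfies the backdoor criterion.

Yes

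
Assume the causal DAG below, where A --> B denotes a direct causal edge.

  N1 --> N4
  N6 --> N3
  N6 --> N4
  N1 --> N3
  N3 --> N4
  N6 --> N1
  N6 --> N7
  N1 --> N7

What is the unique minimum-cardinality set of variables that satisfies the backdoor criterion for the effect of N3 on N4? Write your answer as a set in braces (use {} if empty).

{N1, N6}

Variables eligible for adjustment (non-descendants of N3, excluding N3 and N4): {N1, N6, N7}.
Backdoor paths from N3 to N4:
  P1: N3 <- N6 -> N1 -> N4
  P2: N3 <- N6 -> N7 <- N1 -> N4
  P3: N3 <- N6 -> N4
  P4: N3 <- N1 <- N6 -> N4
  P5: N3 <- N1 -> N7 <- N6 -> N4
  P6: N3 <- N1 -> N4
The empty set is not sufficient: P1 (N3 <- N6 -> N1 -> N4) has no collider blocking it and no conditioned non-collider, so it is open.
Try {N1, N6}:
  P1: blocked at fork node N6 ∈ conditioning set.
  P2: blocked at fork node N6 ∈ conditioning set.
  P3: blocked at fork node N6 ∈ conditioning set.
  P4: blocked at chain node N1 ∈ conditioning set.
  P5: blocked at fork node N1 ∈ conditioning set.
  P6: blocked at fork node N1 ∈ conditioning set.
{N1, N6} contains no descendant of N3 and blocks every backdoor path.
Every element of {N1, N6} is needed (dropping N1 leaves P6 open; dropping N6 leaves P3 open), so no proper subset is valid.
Among all size-2 subsets of the eligible variables, only {N1, N6} blocks every backdoor path, so it is the unique smallest valid adjustment set.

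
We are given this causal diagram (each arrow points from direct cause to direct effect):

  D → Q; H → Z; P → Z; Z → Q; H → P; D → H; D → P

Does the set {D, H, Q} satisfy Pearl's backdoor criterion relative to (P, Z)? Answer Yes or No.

No

Backdoor paths from P to Z (paths whose first edge points into P):
  P1: P <- D -> H -> Z
  P2: P <- D -> Q <- Z
  P3: P <- H <- D -> Q <- Z
  P4: P <- H -> Z
Condition 1 (no descendant of P in the set): FAILS — Q is a descendant of P.
Condition 2 (every backdoor path blocked by {D, H, Q}):
  P1: blocked at fork node D ∈ conditioning set.
  P2: blocked at fork node D ∈ conditioning set.
  P3: blocked at chain node H ∈ conditioning set.
  P4: blocked at fork node H ∈ conditioning set.
{D, H, Q} does not satisfy the backdoor criterion.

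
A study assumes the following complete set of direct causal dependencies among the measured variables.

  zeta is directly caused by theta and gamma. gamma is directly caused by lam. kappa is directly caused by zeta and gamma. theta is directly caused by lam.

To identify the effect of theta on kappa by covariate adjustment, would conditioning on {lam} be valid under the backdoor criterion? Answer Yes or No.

Yes

Backdoor paths from theta to kappa (paths whose first edge points into theta):
  P1: theta <- lam -> gamma -> zeta -> kappa
  P2: theta <- lam -> gamma -> kappa
Condition 1 (no descendant of theta in the set): holds — descendants of theta are {kappa, zeta}; none are in {lam}.
Condition 2 (every backdoor path blocked by {lam}):
  P1: blocked at fork node lam ∈ conditioning set.
  P2: blocked at fork node lam ∈ conditioning set.
{lam} satisfies the backdoor criterion.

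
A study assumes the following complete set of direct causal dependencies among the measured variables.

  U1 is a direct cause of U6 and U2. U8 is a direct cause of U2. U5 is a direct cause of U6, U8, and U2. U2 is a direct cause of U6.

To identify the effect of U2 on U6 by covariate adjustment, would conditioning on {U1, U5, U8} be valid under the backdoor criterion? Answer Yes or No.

Yes

Backdoor paths from U2 to U6 (paths whose first edge points into U2):
  P1: U2 <- U5 -> U6
  P2: U2 <- U1 -> U6
  P3: U2 <- U8 <- U5 -> U6
Condition 1 (no descendant of U2 in the set): holds — descendants of U2 are {U6}; none are in {U1, U5, U8}.
Condition 2 (every backdoor path blocked by {U1, U5, U8}):
  P1: blocked at fork node U5 ∈ conditioning set.
  P2: blocked at fork node U1 ∈ conditioning set.
  P3: blocked at chain node U8 ∈ conditioning set.
{U1, U5, U8} satisfies the backdoor criterion.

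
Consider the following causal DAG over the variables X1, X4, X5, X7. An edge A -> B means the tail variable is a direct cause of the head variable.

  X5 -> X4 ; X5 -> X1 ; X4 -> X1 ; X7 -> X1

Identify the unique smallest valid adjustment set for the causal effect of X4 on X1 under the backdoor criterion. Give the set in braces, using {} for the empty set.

{X5}

Variables eligible for adjustment (non-descendants of X4, excluding X4 and X1): {X5, X7}.
Backdoor paths from X4 to X1:
  P1: X4 <- X5 -> X1
The empty set is not sufficient: P1 (X4 <- X5 -> X1) has no collider blocking it and no conditioned non-collider, so it is open.
Try {X5}:
  P1: blocked at fork node X5 ∈ conditioning set.
{X5} contains no descendant of X4 and blocks every backdoor path.
No other singleton works — e.g. {X7} leaves P1 open — so {X5} is the unique smallest valid adjustment set.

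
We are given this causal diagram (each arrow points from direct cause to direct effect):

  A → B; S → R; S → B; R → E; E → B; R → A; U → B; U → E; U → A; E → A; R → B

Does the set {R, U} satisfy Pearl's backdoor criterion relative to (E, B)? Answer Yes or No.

Yes

Backdoor paths from E to B (paths whose first edge points into E):
  P1: E <- U -> A <- R <- S -> B
  P2: E <- U -> A <- R -> B
  P3: E <- U -> A -> B
  P4: E <- U -> B
  P5: E <- R <- S -> B
  P6: E <- R -> A <- U -> B
  P7: E <- R -> A -> B
  P8: E <- R -> B
Condition 1 (no descendant of E in the set): holds — descendants of E are {A, B}; none are in {R, U}.
Condition 2 (every backdoor path blocked by {R, U}):
  P1: blocked at fork node U ∈ conditioning set.
  P2: blocked at fork node U ∈ conditioning set.
  P3: blocked at fork node U ∈ conditioning set.
  P4: blocked at fork node U ∈ conditioning set.
  P5: blocked at chain node R ∈ conditioning set.
  P6: blocked at fork node R ∈ conditioning set.
  P7: blocked at fork node R ∈ conditioning set.
  P8: blocked at fork node R ∈ conditioning set.
{R, U} satisfies the backdoor criterion.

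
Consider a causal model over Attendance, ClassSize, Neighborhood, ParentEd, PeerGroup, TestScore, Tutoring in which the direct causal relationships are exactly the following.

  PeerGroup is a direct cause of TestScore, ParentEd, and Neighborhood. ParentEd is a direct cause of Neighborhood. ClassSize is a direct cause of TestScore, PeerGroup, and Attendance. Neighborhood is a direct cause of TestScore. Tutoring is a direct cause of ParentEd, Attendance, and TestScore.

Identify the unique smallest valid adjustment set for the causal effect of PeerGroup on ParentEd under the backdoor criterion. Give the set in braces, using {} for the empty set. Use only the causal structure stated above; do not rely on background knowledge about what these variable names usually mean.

Variables eligible for adjustment (non-descendants of PeerGroup, excluding PeerGroup and ParentEd): {Attendance, ClassSize, Tutoring}.
Backdoor paths from PeerGroup to ParentEd:
  P1: PeerGroup <- ClassSize -> Attendance <- Tutoring -> ParentEd
  P2: PeerGroup <- ClassSize -> Attendance <- Tutoring -> TestScore <- Neighborhood <- ParentEd
  P3: PeerGroup <- ClassSize -> TestScore <- Tutoring -> ParentEd
  P4: PeerGroup <- ClassSize -> TestScore <- Neighborhood <- ParentEd
Each backdoor path contains an unconditioned collider, so every path is already blocked with the empty conditioning set:
  P1: blocked at collider Attendance (neither it nor any descendant is in the conditioning set).
  P2: blocked at collider Attendance (neither it nor any descendant is in the conditioning set).
  P3: blocked at collider TestScore (neither it nor any descendant is in the conditioning set).
  P4: blocked at collider TestScore (neither it nor any descendant is in the conditioning set).
The empty set is therefore the unique smallest valid set.

{}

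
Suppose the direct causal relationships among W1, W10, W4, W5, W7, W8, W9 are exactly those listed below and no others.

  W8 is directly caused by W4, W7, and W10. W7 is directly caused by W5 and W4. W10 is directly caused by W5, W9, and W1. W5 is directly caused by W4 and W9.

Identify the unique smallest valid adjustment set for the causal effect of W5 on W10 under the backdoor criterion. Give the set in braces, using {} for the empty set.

Variables eligible for adjustment (non-descendants of W5, excluding W5 and W10): {W1, W4, W9}.
Backdoor paths from W5 to W10:
  P1: W5 <- W4 -> W7 -> W8 <- W10
  P2: W5 <- W4 -> W8 <- W10
  P3: W5 <- W9 -> W10
The empty set is not sufficient: P3 (W5 <- W9 -> W10) has no collider blocking it and no conditioned non-collider, so it is open.
Try {W9}:
  P1: blocked at collider W8 (neither it nor any descendant is in the conditioning set).
  P2: blocked at collider W8 (neither it nor any descendant is in the conditioning set).
  P3: blocked at fork node W9 ∈ conditioning set.
{W9} contains no descendant of W5 and blocks every backdoor path.
No other singleton works — e.g. {W1} leaves P3 open — so {W9} is the unique smallest valid adjustment set.

{W9}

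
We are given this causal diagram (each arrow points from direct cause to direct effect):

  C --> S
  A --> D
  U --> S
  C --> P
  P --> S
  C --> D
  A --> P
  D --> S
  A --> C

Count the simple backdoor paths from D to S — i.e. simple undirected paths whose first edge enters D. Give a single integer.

A backdoor path from D to S is any simple undirected path whose first edge points into D (i.e. leaves D via a parent).
Parents of D: {A, C}.
Enumerating:
  P1: D <- A -> C -> P -> S
  P2: D <- A -> C -> S
  P3: D <- A -> P <- C -> S
  P4: D <- A -> P -> S
  P5: D <- C <- A -> P -> S
  P6: D <- C -> P -> S
  P7: D <- C -> S
That exhausts the simple backdoor paths. Count: 7.

7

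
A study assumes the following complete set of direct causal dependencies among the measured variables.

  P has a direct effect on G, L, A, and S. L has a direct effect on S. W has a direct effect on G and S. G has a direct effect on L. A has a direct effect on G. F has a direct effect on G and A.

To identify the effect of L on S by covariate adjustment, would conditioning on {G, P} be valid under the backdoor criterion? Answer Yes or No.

Backdoor paths from L to S (paths whose first edge points into L):
  P1: L <- P -> A <- F -> G <- W -> S
  P2: L <- P -> A -> G <- W -> S
  P3: L <- P -> G <- W -> S
  P4: L <- P -> S
  P5: L <- G <- P -> S
  P6: L <- G <- F -> A <- P -> S
  P7: L <- G <- W -> S
  P8: L <- G <- A <- P -> S
Condition 1 (no descendant of L in the set): holds — descendants of L are {S}; none are in {G, P}.
Condition 2 (every backdoor path blocked by {G, P}):
  P1: blocked at fork node P ∈ conditioning set.
  P2: blocked at fork node P ∈ conditioning set.
  P3: blocked at fork node P ∈ conditioning set.
  P4: blocked at fork node P ∈ conditioning set.
  P5: blocked at chain node G ∈ conditioning set.
  P6: blocked at chain node G ∈ conditioning set.
  P7: blocked at chain node G ∈ conditioning set.
  P8: blocked at chain node G ∈ conditioning set.
{G, P} satisfies the backdoor criterion.

Yes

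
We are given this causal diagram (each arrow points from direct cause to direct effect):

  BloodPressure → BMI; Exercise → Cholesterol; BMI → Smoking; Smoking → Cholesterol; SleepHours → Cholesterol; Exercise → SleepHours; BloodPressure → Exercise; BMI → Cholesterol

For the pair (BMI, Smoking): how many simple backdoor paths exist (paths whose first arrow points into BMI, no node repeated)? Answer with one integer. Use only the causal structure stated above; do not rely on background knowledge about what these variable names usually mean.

2

A backdoor path from BMI to Smoking is any simple undirected path whose first edge points into BMI (i.e. leaves BMI via a parent).
Parents of BMI: {BloodPressure}.
Enumerating:
  P1: BMI <- BloodPressure -> Exercise -> SleepHours -> Cholesterol <- Smoking
  P2: BMI <- BloodPressure -> Exercise -> Cholesterol <- Smoking
That exhausts the simple backdoor paths. Count: 2.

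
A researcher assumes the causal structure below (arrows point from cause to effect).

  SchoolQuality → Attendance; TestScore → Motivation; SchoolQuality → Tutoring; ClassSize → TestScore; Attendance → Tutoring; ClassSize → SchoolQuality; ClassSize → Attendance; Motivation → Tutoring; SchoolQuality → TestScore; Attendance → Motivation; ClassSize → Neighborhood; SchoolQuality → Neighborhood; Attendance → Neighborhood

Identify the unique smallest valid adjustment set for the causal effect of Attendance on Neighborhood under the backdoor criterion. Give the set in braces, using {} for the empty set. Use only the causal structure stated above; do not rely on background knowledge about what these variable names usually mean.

{ClassSize, SchoolQuality}

Variables eligible for adjustment (non-descendants of Attendance, excluding Attendance and Neighborhood): {ClassSize, SchoolQuality, TestScore}.
Backdoor paths from Attendance to Neighborhood:
  P1: Attendance <- ClassSize -> SchoolQuality -> Neighborhood
  P2: Attendance <- ClassSize -> TestScore <- SchoolQuality -> Neighborhood
  P3: Attendance <- ClassSize -> TestScore -> Motivation -> Tutoring <- SchoolQuality -> Neighborhood
  P4: Attendance <- ClassSize -> Neighborhood
  P5: Attendance <- SchoolQuality <- ClassSize -> Neighborhood
  P6: Attendance <- SchoolQuality -> TestScore <- ClassSize -> Neighborhood
  P7: Attendance <- SchoolQuality -> Neighborhood
  P8: Attendance <- SchoolQuality -> Tutoring <- Motivation <- TestScore <- ClassSize -> Neighborhood
The empty set is not sufficient: P1 (Attendance <- ClassSize -> SchoolQuality -> Neighborhood) has no collider blocking it and no conditioned non-collider, so it is open.
Try {ClassSize, SchoolQuality}:
  P1: blocked at fork node ClassSize ∈ conditioning set.
  P2: blocked at fork node ClassSize ∈ conditioning set.
  P3: blocked at fork node ClassSize ∈ conditioning set.
  P4: blocked at fork node ClassSize ∈ conditioning set.
  P5: blocked at chain node SchoolQuality ∈ conditioning set.
  P6: blocked at fork node SchoolQuality ∈ conditioning set.
  P7: blocked at fork node SchoolQuality ∈ conditioning set.
  P8: blocked at fork node SchoolQuality ∈ conditioning set.
{ClassSize, SchoolQuality} contains no descendant of Attendance and blocks every backdoor path.
Every element of {ClassSize, SchoolQuality} is needed (dropping ClassSize leaves P4 open; dropping SchoolQuality leaves P7 open), so no proper subset is valid.
Among all size-2 subsets of the eligible variables, only {ClassSize, SchoolQuality} blocks every backdoor path, so it is the unique smallest valid adjustment set.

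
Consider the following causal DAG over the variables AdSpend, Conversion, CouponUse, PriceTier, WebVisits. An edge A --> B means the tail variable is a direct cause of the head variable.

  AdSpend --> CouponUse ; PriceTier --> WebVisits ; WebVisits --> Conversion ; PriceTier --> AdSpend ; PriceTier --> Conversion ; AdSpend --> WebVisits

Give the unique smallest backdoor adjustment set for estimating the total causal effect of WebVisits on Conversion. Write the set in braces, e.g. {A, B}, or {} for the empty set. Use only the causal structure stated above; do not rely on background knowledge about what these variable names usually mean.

{PriceTier}

Variables eligible for adjustment (non-descendants of WebVisits, excluding WebVisits and Conversion): {AdSpend, CouponUse, PriceTier}.
Backdoor paths from WebVisits to Conversion:
  P1: WebVisits <- PriceTier -> Conversion
  P2: WebVisits <- AdSpend <- PriceTier -> Conversion
The empty set is not sufficient: P1 (WebVisits <- PriceTier -> Conversion) has no collider blocking it and no conditioned non-collider, so it is open.
Try {PriceTier}:
  P1: blocked at fork node PriceTier ∈ conditioning set.
  P2: blocked at fork node PriceTier ∈ conditioning set.
{PriceTier} contains no descendant of WebVisits and blocks every backdoor path.
No other singleton works — e.g. {AdSpend} leaves P1 open — so {PriceTier} is the unique smallest valid adjustment set.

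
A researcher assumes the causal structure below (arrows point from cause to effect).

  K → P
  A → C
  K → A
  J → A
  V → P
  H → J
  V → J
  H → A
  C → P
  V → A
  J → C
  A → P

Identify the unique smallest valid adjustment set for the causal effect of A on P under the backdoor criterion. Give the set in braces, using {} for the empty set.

{J, K, V}

Variables eligible for adjustment (non-descendants of A, excluding A and P): {H, J, K, V}.
Backdoor paths from A to P:
  P1: A <- H -> J <- V -> P
  P2: A <- H -> J -> C -> P
  P3: A <- V -> J -> C -> P
  P4: A <- V -> P
  P5: A <- J <- V -> P
  P6: A <- J -> C -> P
  P7: A <- K -> P
The empty set is not sufficient: P2 (A <- H -> J -> C -> P) has no collider blocking it and no conditioned non-collider, so it is open.
Try {J, K, V}:
  P1: blocked at fork node V ∈ conditioning set.
  P2: blocked at chain node J ∈ conditioning set.
  P3: blocked at fork node V ∈ conditioning set.
  P4: blocked at fork node V ∈ conditioning set.
  P5: blocked at chain node J ∈ conditioning set.
  P6: blocked at fork node J ∈ conditioning set.
  P7: blocked at fork node K ∈ conditioning set.
{J, K, V} contains no descendant of A and blocks every backdoor path.
Every element of {J, K, V} is needed (dropping J leaves P2 open; dropping K leaves P7 open; dropping V leaves P1 open), so no proper subset is valid.
Among all size-3 subsets of the eligible variables, only {J, K, V} blocks every backdoor path, so it is the unique smallest valid adjustment set.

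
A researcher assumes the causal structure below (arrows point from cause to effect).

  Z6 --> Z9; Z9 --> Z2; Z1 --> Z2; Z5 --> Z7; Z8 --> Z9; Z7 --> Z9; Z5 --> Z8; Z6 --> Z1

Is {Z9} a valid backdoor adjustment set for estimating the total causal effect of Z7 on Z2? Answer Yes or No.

Backdoor paths from Z7 to Z2 (paths whose first edge points into Z7):
  P1: Z7 <- Z5 -> Z8 -> Z9 <- Z6 -> Z1 -> Z2
  P2: Z7 <- Z5 -> Z8 -> Z9 -> Z2
Condition 1 (no descendant of Z7 in the set): FAILS — Z9 is a descendant of Z7.
Condition 2 (every backdoor path blocked by {Z9}):
  P1: open — collider(s) Z9 are conditioned on (or have a conditioned descendant) and no non-collider on the path is in the set.
  P2: blocked at chain node Z9 ∈ conditioning set.
{Z9} does not satisfy the backdoor criterion.

No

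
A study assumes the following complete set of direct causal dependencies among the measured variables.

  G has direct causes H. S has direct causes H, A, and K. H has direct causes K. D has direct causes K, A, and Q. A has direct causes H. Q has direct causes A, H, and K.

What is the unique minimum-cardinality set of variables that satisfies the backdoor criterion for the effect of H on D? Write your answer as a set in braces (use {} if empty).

{K}

Variables eligible for adjustment (non-descendants of H, excluding H and D): {K}.
Backdoor paths from H to D:
  P1: H <- K -> Q <- A -> D
  P2: H <- K -> Q -> D
  P3: H <- K -> D
  P4: H <- K -> S <- A -> Q -> D
  P5: H <- K -> S <- A -> D
The empty set is not sufficient: P2 (H <- K -> Q -> D) has no collider blocking it and no conditioned non-collider, so it is open.
Try {K}:
  P1: blocked at fork node K ∈ conditioning set.
  P2: blocked at fork node K ∈ conditioning set.
  P3: blocked at fork node K ∈ conditioning set.
  P4: blocked at fork node K ∈ conditioning set.
  P5: blocked at fork node K ∈ conditioning set.
{K} contains no descendant of H and blocks every backdoor path.
{K} is the unique smallest valid adjustment set.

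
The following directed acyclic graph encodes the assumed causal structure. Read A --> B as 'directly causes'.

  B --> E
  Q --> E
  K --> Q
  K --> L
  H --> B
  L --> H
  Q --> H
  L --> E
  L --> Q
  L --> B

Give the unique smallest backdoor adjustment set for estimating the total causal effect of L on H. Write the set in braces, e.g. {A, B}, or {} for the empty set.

Variables eligible for adjustment (non-descendants of L, excluding L and H): {K}.
Backdoor paths from L to H:
  P1: L <- K -> Q -> H
  P2: L <- K -> Q -> E <- B <- H
The empty set is not sufficient: P1 (L <- K -> Q -> H) has no collider blocking it and no conditioned non-collider, so it is open.
Try {K}:
  P1: blocked at fork node K ∈ conditioning set.
  P2: blocked at fork node K ∈ conditioning set.
{K} contains no descendant of L and blocks every backdoor path.
{K} is the unique smallest valid adjustment set.

{K}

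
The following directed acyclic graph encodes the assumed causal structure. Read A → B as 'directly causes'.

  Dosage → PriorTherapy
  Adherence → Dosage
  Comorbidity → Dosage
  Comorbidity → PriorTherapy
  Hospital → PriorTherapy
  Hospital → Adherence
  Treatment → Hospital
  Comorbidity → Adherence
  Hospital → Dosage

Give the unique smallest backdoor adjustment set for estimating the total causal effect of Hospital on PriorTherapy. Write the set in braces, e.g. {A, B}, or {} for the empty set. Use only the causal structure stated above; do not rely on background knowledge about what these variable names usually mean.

Variables eligible for adjustment (non-descendants of Hospital, excluding Hospital and PriorTherapy): {Comorbidity, Treatment}.
Backdoor paths from Hospital to PriorTherapy:
  (none)
With no backdoor paths the empty set already satisfies the criterion, and it is trivially minimal.

{}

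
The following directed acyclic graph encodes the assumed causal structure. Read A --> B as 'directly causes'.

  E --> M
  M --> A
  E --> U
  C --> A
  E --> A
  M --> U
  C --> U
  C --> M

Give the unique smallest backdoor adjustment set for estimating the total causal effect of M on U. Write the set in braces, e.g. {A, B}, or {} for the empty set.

Variables eligible for adjustment (non-descendants of M, excluding M and U): {C, E}.
Backdoor paths from M to U:
  P1: M <- E -> U
  P2: M <- E -> A <- C -> U
  P3: M <- C -> U
  P4: M <- C -> A <- E -> U
The empty set is not sufficient: P1 (M <- E -> U) has no collider blocking it and no conditioned non-collider, so it is open.
Try {C, E}:
  P1: blocked at fork node E ∈ conditioning set.
  P2: blocked at fork node E ∈ conditioning set.
  P3: blocked at fork node C ∈ conditioning set.
  P4: blocked at fork node C ∈ conditioning set.
{C, E} contains no descendant of M and blocks every backdoor path.
Every element of {C, E} is needed (dropping C leaves P3 open; dropping E leaves P1 open), so no proper subset is valid.
Among all size-2 subsets of the eligible variables, only {C, E} blocks every backdoor path, so it is the unique smallest valid adjustment set.

{C, E}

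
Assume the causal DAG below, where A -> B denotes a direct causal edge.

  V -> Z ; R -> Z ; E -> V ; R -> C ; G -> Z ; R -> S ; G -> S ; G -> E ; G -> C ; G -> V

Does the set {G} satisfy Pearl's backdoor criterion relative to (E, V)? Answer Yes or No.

Yes

Backdoor paths from E to V (paths whose first edge points into E):
  P1: E <- G -> C <- R -> Z <- V
  P2: E <- G -> V
  P3: E <- G -> S <- R -> Z <- V
  P4: E <- G -> Z <- V
Condition 1 (no descendant of E in the set): holds — descendants of E are {V, Z}; none are in {G}.
Condition 2 (every backdoor path blocked by {G}):
  P1: blocked at fork node G ∈ conditioning set.
  P2: blocked at fork node G ∈ conditioning set.
  P3: blocked at fork node G ∈ conditioning set.
  P4: blocked at fork node G ∈ conditioning set.
{G} satisfies the backdoor criterion.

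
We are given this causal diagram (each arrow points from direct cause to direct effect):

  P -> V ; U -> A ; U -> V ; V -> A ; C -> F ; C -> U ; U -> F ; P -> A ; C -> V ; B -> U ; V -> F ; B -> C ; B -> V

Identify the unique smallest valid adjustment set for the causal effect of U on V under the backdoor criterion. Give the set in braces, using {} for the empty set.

Variables eligible for adjustment (non-descendants of U, excluding U and V): {B, C, P}.
Backdoor paths from U to V:
  P1: U <- B -> C -> V
  P2: U <- B -> C -> F <- V
  P3: U <- B -> V
  P4: U <- C <- B -> V
  P5: U <- C -> V
  P6: U <- C -> F <- V
The empty set is not sufficient: P1 (U <- B -> C -> V) has no collider blocking it and no conditioned non-collider, so it is open.
Try {B, C}:
  P1: blocked at fork node B ∈ conditioning set.
  P2: blocked at fork node B ∈ conditioning set.
  P3: blocked at fork node B ∈ conditioning set.
  P4: blocked at chain node C ∈ conditioning set.
  P5: blocked at fork node C ∈ conditioning set.
  P6: blocked at fork node C ∈ conditioning set.
{B, C} contains no descendant of U and blocks every backdoor path.
Every element of {B, C} is needed (dropping B leaves P3 open; dropping C leaves P5 open), so no proper subset is valid.
Among all size-2 subsets of the eligible variables, only {B, C} blocks every backdoor path, so it is the unique smallest valid adjustment set.

{B, C}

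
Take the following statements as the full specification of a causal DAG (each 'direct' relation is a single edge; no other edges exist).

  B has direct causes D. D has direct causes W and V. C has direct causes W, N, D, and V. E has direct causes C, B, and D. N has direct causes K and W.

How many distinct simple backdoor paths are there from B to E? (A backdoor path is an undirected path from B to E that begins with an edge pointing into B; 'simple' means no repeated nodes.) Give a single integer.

5

A backdoor path from B to E is any simple undirected path whose first edge points into B (i.e. leaves B via a parent).
Parents of B: {D}.
Enumerating:
  P1: B <- D <- V -> C -> E
  P2: B <- D <- W -> N -> C -> E
  P3: B <- D <- W -> C -> E
  P4: B <- D -> C -> E
  P5: B <- D -> E
That exhausts the simple backdoor paths. Count: 5.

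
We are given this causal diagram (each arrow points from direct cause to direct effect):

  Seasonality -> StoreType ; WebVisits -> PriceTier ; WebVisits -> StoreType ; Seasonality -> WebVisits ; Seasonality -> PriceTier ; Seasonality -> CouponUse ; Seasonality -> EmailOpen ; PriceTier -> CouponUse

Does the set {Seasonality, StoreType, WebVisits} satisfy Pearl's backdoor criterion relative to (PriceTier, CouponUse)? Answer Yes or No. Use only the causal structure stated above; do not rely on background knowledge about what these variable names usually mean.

Yes

Backdoor paths from PriceTier to CouponUse (paths whose first edge points into PriceTier):
  P1: PriceTier <- Seasonality -> CouponUse
  P2: PriceTier <- WebVisits <- Seasonality -> CouponUse
  P3: PriceTier <- WebVisits -> StoreType <- Seasonality -> CouponUse
Condition 1 (no descendant of PriceTier in the set): holds — descendants of PriceTier are {CouponUse}; none are in {Seasonality, StoreType, WebVisits}.
Condition 2 (every backdoor path blocked by {Seasonality, StoreType, WebVisits}):
  P1: blocked at fork node Seasonality ∈ conditioning set.
  P2: blocked at chain node WebVisits ∈ conditioning set.
  P3: blocked at fork node WebVisits ∈ conditioning set.
{Seasonality, StoreType, WebVisits} satisfies the backdoor criterion.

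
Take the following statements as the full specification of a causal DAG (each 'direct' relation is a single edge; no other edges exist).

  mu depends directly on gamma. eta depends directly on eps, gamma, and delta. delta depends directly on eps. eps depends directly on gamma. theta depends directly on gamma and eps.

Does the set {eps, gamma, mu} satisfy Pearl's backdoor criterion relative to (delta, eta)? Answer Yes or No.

Yes

Backdoor paths from delta to eta (paths whose first edge points into delta):
  P1: delta <- eps <- gamma -> eta
  P2: delta <- eps -> theta <- gamma -> eta
  P3: delta <- eps -> eta
Condition 1 (no descendant of delta in the set): holds — descendants of delta are {eta}; none are in {eps, gamma, mu}.
Condition 2 (every backdoor path blocked by {eps, gamma, mu}):
  P1: blocked at chain node eps ∈ conditioning set.
  P2: blocked at fork node eps ∈ conditioning set.
  P3: blocked at fork node eps ∈ conditioning set.
{eps, gamma, mu} satisfies the backdoor criterion.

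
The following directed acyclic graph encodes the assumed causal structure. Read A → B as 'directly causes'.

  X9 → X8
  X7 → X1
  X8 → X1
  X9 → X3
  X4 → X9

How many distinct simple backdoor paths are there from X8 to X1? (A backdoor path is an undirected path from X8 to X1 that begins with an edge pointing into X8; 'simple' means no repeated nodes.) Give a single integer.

0

A backdoor path from X8 to X1 is any simple undirected path whose first edge points into X8 (i.e. leaves X8 via a parent).
Parents of X8: {X9}.
No simple path from any parent of X8 reaches X1 without revisiting X8, so there are no backdoor paths.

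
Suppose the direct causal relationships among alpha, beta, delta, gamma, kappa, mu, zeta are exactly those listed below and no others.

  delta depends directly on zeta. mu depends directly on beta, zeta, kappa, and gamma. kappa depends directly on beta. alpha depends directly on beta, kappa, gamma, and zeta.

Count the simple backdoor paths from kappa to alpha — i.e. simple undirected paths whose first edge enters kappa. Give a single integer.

A backdoor path from kappa to alpha is any simple undirected path whose first edge points into kappa (i.e. leaves kappa via a parent).
Parents of kappa: {beta}.
Enumerating:
  P1: kappa <- beta -> alpha
  P2: kappa <- beta -> mu <- zeta -> alpha
  P3: kappa <- beta -> mu <- gamma -> alpha
That exhausts the simple backdoor paths. Count: 3.

3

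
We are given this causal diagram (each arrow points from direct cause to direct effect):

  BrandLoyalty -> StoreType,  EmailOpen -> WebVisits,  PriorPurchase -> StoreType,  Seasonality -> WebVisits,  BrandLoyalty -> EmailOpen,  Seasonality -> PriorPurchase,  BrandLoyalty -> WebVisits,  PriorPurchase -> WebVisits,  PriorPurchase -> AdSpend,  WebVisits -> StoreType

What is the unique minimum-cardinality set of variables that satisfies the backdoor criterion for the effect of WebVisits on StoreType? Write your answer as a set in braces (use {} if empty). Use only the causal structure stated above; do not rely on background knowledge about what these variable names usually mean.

{BrandLoyalty, PriorPurchase}

Variables eligible for adjustment (non-descendants of WebVisits, excluding WebVisits and StoreType): {AdSpend, BrandLoyalty, EmailOpen, PriorPurchase, Seasonality}.
Backdoor paths from WebVisits to StoreType:
  P1: WebVisits <- BrandLoyalty -> StoreType
  P2: WebVisits <- Seasonality -> PriorPurchase -> StoreType
  P3: WebVisits <- EmailOpen <- BrandLoyalty -> StoreType
  P4: WebVisits <- PriorPurchase -> StoreType
The empty set is not sufficient: P1 (WebVisits <- BrandLoyalty -> StoreType) has no collider blocking it and no conditioned non-collider, so it is open.
Try {BrandLoyalty, PriorPurchase}:
  P1: blocked at fork node BrandLoyalty ∈ conditioning set.
  P2: blocked at chain node PriorPurchase ∈ conditioning set.
  P3: blocked at fork node BrandLoyalty ∈ conditioning set.
  P4: blocked at fork node PriorPurchase ∈ conditioning set.
{BrandLoyalty, PriorPurchase} contains no descendant of WebVisits and blocks every backdoor path.
Every element of {BrandLoyalty, PriorPurchase} is needed (dropping BrandLoyalty leaves P1 open; dropping PriorPurchase leaves P2 open), so no proper subset is valid.
Among all size-2 subsets of the eligible variables, only {BrandLoyalty, PriorPurchase} blocks every backdoor path, so it is the unique smallest valid adjustment set.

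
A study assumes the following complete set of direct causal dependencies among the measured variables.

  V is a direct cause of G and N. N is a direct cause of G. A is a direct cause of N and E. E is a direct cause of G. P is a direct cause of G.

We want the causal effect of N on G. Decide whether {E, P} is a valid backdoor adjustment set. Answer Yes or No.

No

Backdoor paths from N to G (paths whose first edge points into N):
  P1: N <- A -> E -> G
  P2: N <- V -> G
Condition 1 (no descendant of N in the set): holds — descendants of N are {G}; none are in {E, P}.
Condition 2 (every backdoor path blocked by {E, P}):
  P1: blocked at chain node E ∈ conditioning set.
  P2: open — no interior node is in the conditioning set.
{E, P} does not satisfy the backdoor criterion.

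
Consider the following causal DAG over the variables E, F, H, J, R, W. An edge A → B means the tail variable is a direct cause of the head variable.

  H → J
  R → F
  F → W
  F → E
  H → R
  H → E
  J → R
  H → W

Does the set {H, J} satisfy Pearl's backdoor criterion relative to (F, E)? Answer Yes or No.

Yes

Backdoor paths from F to E (paths whose first edge points into F):
  P1: F <- R <- H -> E
  P2: F <- R <- J <- H -> E
Condition 1 (no descendant of F in the set): holds — descendants of F are {E, W}; none are in {H, J}.
Condition 2 (every backdoor path blocked by {H, J}):
  P1: blocked at fork node H ∈ conditioning set.
  P2: blocked at chain node J ∈ conditioning set.
{H, J} satisfies the backdoor criterion.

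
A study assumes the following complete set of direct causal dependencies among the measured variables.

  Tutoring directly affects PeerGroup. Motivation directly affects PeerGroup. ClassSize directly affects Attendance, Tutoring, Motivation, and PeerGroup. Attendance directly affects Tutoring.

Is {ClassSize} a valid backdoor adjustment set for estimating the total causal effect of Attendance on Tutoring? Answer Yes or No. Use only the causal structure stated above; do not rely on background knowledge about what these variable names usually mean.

Yes

Backdoor paths from Attendance to Tutoring (paths whose first edge points into Attendance):
  P1: Attendance <- ClassSize -> Motivation -> PeerGroup <- Tutoring
  P2: Attendance <- ClassSize -> Tutoring
  P3: Attendance <- ClassSize -> PeerGroup <- Tutoring
Condition 1 (no descendant of Attendance in the set): holds — descendants of Attendance are {PeerGroup, Tutoring}; none are in {ClassSize}.
Condition 2 (every backdoor path blocked by {ClassSize}):
  P1: blocked at fork node ClassSize ∈ conditioning set.
  P2: blocked at fork node ClassSize ∈ conditioning set.
  P3: blocked at fork node ClassSize ∈ conditioning set.
{ClassSize} satisfies the backdoor criterion.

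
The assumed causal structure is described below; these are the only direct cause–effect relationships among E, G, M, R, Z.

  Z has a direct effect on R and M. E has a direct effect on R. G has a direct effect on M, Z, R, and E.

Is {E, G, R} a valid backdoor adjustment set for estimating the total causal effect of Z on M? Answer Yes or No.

Backdoor paths from Z to M (paths whose first edge points into Z):
  P1: Z <- G -> M
Condition 1 (no descendant of Z in the set): FAILS — R is a descendant of Z.
Condition 2 (every backdoor path blocked by {E, G, R}):
  P1: blocked at fork node G ∈ conditioning set.
{E, G, R} does not satisfy the backdoor criterion.

No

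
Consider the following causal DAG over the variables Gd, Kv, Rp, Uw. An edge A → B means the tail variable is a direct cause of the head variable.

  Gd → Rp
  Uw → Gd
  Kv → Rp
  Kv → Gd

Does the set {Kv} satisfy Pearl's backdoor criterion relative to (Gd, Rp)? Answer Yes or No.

Yes

Backdoor paths from Gd to Rp (paths whose first edge points into Gd):
  P1: Gd <- Kv -> Rp
Condition 1 (no descendant of Gd in the set): holds — descendants of Gd are {Rp}; none are in {Kv}.
Condition 2 (every backdoor path blocked by {Kv}):
  P1: blocked at fork node Kv ∈ conditioning set.
{Kv} satisfies the backdoor criterion.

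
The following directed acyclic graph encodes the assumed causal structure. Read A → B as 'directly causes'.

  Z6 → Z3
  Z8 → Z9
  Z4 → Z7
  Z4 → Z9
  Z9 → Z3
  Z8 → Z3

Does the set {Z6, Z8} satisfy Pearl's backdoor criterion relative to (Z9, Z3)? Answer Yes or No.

Backdoor paths from Z9 to Z3 (paths whose first edge points into Z9):
  P1: Z9 <- Z8 -> Z3
Condition 1 (no descendant of Z9 in the set): holds — descendants of Z9 are {Z3}; none are in {Z6, Z8}.
Condition 2 (every backdoor path blocked by {Z6, Z8}):
  P1: blocked at fork node Z8 ∈ conditioning set.
{Z6, Z8} satisfies the backdoor criterion.

Yes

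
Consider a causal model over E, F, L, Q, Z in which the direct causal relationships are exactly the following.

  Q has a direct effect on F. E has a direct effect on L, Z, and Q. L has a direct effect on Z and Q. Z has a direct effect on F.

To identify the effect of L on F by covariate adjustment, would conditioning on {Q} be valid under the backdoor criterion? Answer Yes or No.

No

Backdoor paths from L to F (paths whose first edge points into L):
  P1: L <- E -> Z -> F
  P2: L <- E -> Q -> F
Condition 1 (no descendant of L in the set): FAILS — Q is a descendant of L.
Condition 2 (every backdoor path blocked by {Q}):
  P1: open — no interior node is in the conditioning set.
  P2: blocked at chain node Q ∈ conditioning set.
{Q} does not satisfy the backdoor criterion.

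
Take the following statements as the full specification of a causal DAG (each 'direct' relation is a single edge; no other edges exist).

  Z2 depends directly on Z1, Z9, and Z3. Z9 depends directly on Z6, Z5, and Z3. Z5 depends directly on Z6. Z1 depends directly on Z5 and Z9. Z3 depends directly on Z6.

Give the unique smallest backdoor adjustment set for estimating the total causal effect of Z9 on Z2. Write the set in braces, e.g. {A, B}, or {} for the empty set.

{Z3, Z5}

Variables eligible for adjustment (non-descendants of Z9, excluding Z9 and Z2): {Z3, Z5, Z6}.
Backdoor paths from Z9 to Z2:
  P1: Z9 <- Z6 -> Z5 -> Z1 -> Z2
  P2: Z9 <- Z6 -> Z3 -> Z2
  P3: Z9 <- Z5 <- Z6 -> Z3 -> Z2
  P4: Z9 <- Z5 -> Z1 -> Z2
  P5: Z9 <- Z3 <- Z6 -> Z5 -> Z1 -> Z2
  P6: Z9 <- Z3 -> Z2
The empty set is not sufficient: P1 (Z9 <- Z6 -> Z5 -> Z1 -> Z2) has no collider blocking it and no conditioned non-collider, so it is open.
Try {Z3, Z5}:
  P1: blocked at chain node Z5 ∈ conditioning set.
  P2: blocked at chain node Z3 ∈ conditioning set.
  P3: blocked at chain node Z5 ∈ conditioning set.
  P4: blocked at fork node Z5 ∈ conditioning set.
  P5: blocked at chain node Z3 ∈ conditioning set.
  P6: blocked at fork node Z3 ∈ conditioning set.
{Z3, Z5} contains no descendant of Z9 and blocks every backdoor path.
Every element of {Z3, Z5} is needed (dropping Z3 leaves P2 open; dropping Z5 leaves P1 open), so no proper subset is valid.
Among all size-2 subsets of the eligible variables, only {Z3, Z5} blocks every backdoor path, so it is the unique smallest valid adjustment set.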